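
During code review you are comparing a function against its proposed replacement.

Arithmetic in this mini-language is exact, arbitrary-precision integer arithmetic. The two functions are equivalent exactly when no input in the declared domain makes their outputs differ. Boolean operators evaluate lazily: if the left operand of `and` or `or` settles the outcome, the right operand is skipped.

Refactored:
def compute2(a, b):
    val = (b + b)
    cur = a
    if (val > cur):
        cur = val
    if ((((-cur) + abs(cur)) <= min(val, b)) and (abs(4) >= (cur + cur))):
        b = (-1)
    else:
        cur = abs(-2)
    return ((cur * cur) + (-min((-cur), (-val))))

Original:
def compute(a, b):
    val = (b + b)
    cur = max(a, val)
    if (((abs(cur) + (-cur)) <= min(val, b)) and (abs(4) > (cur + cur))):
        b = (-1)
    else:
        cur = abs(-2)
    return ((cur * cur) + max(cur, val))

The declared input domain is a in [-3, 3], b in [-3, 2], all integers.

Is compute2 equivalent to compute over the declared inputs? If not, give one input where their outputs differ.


Equivalent. The one real change (`(abs(4) > (cur + cur))` became `(abs(4) >= (cur + cur))`) has no effect anywhere in the declared ranges.
Checked all 42 inputs in the declared domain: the outputs agree on every one.
As a probe, take a=-3, b=-3: compute runs val becomes -6; next cur becomes -3; next (((abs(cur) + (-cur)) <= min(val, b)) and (abs(4) > (cur + cur))) evaluates to false; next cur becomes 2; next final value 6; compute2 runs val becomes -6; next cur becomes -3; next (val > cur) evaluates to false; next ((((-cur) + abs(cur)) <= min(val, b)) and (abs(4) >= (cur + cur))) evaluates to false; next cur becomes 2; next final value 6; both end at 6.
verdict: equivalent


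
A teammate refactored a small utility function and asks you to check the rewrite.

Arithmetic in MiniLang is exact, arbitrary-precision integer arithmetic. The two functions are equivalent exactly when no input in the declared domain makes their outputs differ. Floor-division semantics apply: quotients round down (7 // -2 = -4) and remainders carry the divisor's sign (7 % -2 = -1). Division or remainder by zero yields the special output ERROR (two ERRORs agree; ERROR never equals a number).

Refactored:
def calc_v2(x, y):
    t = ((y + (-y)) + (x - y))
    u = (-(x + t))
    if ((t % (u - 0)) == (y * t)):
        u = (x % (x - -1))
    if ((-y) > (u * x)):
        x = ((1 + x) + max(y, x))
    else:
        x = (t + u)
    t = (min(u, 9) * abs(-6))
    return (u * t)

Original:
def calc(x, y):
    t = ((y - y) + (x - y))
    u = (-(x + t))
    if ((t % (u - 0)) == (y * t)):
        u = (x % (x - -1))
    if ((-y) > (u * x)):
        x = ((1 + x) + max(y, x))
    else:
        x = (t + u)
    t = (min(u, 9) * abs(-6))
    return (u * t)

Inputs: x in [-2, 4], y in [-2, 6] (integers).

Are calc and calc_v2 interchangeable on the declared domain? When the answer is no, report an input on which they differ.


Although arithmetic usage differs, 63/63 inputs agree.
verdict: equivalent


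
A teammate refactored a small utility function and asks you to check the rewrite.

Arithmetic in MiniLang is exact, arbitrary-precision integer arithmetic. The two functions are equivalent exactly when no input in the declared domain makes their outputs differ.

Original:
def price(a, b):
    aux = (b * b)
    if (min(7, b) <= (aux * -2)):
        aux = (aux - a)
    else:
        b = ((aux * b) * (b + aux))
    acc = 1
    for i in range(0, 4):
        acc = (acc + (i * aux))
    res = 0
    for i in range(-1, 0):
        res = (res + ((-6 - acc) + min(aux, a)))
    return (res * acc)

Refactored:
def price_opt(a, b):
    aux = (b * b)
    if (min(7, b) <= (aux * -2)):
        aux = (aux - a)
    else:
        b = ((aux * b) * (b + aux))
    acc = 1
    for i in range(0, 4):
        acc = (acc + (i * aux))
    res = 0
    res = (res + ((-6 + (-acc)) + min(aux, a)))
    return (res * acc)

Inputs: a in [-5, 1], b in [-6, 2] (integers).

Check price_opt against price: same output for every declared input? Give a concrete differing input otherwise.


The two are interchangeable: loop structure differs, plus arithmetic usage differs, plus statement counts differ, and every declared input agrees.
Spot check at a=0, b=-3 — price: aux := 9 | (min(7, b) <= (aux * -2)): false | b := -162 | acc := 1 | iter i=0: | acc := 1 | iter i=1: | acc := 10 | iter i=2: | acc := 28 | iter i=3: | acc := 55 | res := 0 | iter i=-1: | res := -61 | result -3355. price_opt: aux := 9 | (min(7, b) <= (aux * -2)): false | b := -162 | acc := 1 | iter i=0: | acc := 1 | iter i=1: | acc := 10 | iter i=2: | acc := 28 | iter i=3: | acc := 55 | res := 0 | res := -61 | result -3355. Both give -3355.
Sweeping the whole domain (63 inputs) finds no disagreement.
verdict: equivalent


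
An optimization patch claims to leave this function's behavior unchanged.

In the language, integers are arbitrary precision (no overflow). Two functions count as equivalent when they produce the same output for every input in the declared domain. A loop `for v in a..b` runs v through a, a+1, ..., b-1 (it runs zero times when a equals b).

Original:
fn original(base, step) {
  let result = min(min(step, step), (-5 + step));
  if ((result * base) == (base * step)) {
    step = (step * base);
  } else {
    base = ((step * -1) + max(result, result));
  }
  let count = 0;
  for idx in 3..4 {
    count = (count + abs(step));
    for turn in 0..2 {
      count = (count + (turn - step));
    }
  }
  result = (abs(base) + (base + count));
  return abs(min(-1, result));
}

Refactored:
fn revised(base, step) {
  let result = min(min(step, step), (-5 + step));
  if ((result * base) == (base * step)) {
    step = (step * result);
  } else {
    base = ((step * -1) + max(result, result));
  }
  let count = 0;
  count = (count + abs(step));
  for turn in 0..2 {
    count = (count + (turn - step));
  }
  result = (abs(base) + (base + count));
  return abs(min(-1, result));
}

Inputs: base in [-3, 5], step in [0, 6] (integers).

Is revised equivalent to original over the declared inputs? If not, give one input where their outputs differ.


Run the pair on base=0, step=6.
original: result = 1; ((result * base) == (base * step)) -> true; step = 0; count = 0; [idx=3]; count = 0; [turn=0]; count = 0; [turn=1]; count = 1; result = 1; return 1
revised: result = 1; ((result * base) == (base * step)) -> true; step = 6; count = 0; count = 6; [turn=0]; count = 0; [turn=1]; count = -5; result = -5; return 5
1 and 5 differ, so these are not the same function on this domain.
verdict: not equivalent; witness: base=0, step=6


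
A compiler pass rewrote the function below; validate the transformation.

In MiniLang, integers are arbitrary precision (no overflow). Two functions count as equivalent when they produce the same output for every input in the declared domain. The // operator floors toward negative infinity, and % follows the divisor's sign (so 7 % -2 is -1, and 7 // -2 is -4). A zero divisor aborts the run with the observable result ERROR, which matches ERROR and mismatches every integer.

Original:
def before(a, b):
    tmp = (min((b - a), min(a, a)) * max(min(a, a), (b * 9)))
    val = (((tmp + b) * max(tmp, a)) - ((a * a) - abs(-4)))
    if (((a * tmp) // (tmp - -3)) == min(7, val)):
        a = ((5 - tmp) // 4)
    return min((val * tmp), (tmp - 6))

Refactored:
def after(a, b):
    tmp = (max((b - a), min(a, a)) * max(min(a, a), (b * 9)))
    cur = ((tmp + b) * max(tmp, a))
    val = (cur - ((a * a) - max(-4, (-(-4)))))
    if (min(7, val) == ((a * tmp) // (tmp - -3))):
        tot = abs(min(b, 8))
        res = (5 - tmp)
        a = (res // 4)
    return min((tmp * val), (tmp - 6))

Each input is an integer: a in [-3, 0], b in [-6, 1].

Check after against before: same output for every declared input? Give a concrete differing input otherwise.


Input a=-3, b=-5: 3 from before versus 0 from after.
verdict: not equivalent; witness: a=-3, b=-5


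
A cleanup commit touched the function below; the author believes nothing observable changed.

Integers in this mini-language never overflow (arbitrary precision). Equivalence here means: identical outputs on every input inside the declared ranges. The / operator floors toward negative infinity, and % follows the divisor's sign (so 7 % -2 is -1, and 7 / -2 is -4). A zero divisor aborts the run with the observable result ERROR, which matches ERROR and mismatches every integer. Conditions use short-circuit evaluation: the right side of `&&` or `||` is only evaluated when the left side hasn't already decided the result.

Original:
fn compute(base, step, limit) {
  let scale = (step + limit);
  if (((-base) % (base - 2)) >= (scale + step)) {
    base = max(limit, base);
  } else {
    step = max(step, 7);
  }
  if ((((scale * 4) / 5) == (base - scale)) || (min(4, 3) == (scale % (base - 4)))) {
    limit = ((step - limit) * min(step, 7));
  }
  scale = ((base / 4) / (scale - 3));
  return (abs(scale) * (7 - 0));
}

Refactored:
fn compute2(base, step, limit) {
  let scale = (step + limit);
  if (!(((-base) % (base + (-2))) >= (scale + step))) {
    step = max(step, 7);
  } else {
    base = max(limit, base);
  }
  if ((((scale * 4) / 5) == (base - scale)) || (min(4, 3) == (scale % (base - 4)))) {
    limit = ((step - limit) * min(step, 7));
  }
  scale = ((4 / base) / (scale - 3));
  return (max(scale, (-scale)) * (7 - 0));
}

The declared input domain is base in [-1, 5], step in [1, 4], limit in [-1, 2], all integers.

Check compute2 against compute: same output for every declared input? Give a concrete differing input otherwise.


Take base=-1, step=1, limit=-1.
compute: scale=0, then (((-base) % (base - 2)) >= (scale + step)) is false, then step=7, then ((((scale * 4) / 5) == (base - scale)) || (min(4, 3) == (scale % (base - 4)))) is false, then scale=0, then returns 0
compute2: scale=0, then (!(((-base) % (base + (-2))) >= (scale + step))) is true, then step=7, then ((((scale * 4) / 5) == (base - scale)) || (min(4, 3) == (scale % (base - 4)))) is false, then scale=1, then returns 7
0 and 7 differ, so these are not the same function on this domain.
verdict: not equivalent; witness: base=-1, step=1, limit=-1


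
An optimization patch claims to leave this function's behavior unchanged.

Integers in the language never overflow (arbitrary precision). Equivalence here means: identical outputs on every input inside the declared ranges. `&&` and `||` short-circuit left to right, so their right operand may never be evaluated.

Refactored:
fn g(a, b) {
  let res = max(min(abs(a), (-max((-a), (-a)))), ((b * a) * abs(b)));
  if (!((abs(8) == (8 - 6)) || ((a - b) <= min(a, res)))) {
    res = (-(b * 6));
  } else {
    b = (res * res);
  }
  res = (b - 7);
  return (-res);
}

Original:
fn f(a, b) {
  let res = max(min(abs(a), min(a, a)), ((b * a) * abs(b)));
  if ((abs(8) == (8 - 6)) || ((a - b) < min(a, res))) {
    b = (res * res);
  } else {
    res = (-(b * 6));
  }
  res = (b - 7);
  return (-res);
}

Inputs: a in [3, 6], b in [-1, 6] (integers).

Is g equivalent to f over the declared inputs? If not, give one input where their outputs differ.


Input a=3, b=0: 7 from f versus -2 from g.
verdict: not equivalent; witness: a=3, b=0


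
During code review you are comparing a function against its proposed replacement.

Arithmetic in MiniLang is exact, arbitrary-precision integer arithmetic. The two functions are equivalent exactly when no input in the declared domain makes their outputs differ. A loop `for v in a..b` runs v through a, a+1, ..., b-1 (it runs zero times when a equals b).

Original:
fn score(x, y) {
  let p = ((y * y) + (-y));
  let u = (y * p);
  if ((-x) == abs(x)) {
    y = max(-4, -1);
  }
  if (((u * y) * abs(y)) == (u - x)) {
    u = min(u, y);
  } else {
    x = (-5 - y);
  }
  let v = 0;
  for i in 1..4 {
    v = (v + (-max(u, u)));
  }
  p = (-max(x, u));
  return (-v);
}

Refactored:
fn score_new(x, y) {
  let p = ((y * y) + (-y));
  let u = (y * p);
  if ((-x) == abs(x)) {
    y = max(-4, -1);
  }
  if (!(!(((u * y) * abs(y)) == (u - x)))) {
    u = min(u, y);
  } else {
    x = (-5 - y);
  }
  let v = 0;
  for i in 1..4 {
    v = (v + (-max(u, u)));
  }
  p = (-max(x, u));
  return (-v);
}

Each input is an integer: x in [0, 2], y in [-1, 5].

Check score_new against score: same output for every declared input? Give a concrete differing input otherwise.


Behavior is preserved: although boolean connective usage differs, the outputs never diverge.
Spot check at x=1, y=1 — score: p=0, then u=0, then ((-x) == abs(x)) is false, then (((u * y) * abs(y)) == (u - x)) is false, then x=-6, then v=0, then (i=1), then v=0, then (i=2), then v=0, then (i=3), then v=0, then p=0, then returns 0. score_new: p=0, then u=0, then ((-x) == abs(x)) is false, then (!(!(((u * y) * abs(y)) == (u - x)))) is false, then x=-6, then v=0, then (i=1), then v=0, then (i=2), then v=0, then (i=3), then v=0, then p=0, then returns 0. Both give 0.
An exhaustive pass over the 21 declared inputs shows identical outputs.
verdict: equivalent


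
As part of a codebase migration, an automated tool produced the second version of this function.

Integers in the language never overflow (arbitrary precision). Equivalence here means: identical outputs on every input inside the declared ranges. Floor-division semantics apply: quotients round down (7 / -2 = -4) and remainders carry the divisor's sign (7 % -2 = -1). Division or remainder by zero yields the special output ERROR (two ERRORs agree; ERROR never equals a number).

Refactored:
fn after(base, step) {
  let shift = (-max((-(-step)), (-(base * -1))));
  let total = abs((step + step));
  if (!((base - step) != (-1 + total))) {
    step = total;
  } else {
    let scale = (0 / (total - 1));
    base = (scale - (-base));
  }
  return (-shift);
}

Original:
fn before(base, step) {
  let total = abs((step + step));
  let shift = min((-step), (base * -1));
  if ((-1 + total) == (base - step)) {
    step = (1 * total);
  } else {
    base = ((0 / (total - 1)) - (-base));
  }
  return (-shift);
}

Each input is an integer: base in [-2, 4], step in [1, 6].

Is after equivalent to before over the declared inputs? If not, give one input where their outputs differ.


The two versions differ — the changes include local variable names differ, plus statement counts differ, plus boolean connective usage differs, plus comparison usage differs, plus arithmetic usage differs, plus constant usage differs, plus min/max/abs usage differs.
As a probe, take base=3, step=4: before runs total becomes 8; next shift becomes -4; next ((-1 + total) == (base - step)) evaluates to false; next base becomes 3; next final value 4; after runs shift becomes -4; next total becomes 8; next (!((base - step) != (-1 + total))) evaluates to false; next scale becomes 0; next base becomes 3; next final value 4; both end at 4.
An exhaustive pass over the 42 declared inputs shows identical outputs.
verdict: equivalent


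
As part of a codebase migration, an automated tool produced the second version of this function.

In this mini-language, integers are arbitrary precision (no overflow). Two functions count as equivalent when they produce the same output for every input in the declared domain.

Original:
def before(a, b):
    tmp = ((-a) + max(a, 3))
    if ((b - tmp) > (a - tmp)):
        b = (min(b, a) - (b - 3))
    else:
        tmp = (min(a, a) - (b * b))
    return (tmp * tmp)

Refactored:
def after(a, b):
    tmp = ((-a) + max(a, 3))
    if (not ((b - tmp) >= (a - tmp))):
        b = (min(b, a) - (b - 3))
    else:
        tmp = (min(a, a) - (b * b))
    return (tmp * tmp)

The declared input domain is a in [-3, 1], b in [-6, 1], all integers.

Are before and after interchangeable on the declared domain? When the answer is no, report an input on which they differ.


Not equivalent: a=-3, b=-6 separates them (1521 vs 36).
before: tmp becomes 6; next ((b - tmp) > (a - tmp)) evaluates to false; next tmp becomes -39; next final value 1521
after: tmp becomes 6; next (not ((b - tmp) >= (a - tmp))) evaluates to true; next b becomes 3; next final value 36
verdict: not equivalent; witness: a=-3, b=-6


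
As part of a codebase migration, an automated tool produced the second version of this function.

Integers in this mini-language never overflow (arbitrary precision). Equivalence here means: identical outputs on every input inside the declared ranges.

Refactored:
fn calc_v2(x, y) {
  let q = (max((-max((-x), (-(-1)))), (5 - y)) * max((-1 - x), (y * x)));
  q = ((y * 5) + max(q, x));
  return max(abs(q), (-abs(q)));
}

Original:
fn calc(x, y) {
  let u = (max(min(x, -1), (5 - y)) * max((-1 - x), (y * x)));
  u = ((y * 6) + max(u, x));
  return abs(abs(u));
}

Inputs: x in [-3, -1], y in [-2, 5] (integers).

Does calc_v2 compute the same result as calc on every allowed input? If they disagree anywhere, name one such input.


At x=-3, y=-2: calc gives 30, calc_v2 gives 32.
verdict: not equivalent; witness: x=-3, y=-2


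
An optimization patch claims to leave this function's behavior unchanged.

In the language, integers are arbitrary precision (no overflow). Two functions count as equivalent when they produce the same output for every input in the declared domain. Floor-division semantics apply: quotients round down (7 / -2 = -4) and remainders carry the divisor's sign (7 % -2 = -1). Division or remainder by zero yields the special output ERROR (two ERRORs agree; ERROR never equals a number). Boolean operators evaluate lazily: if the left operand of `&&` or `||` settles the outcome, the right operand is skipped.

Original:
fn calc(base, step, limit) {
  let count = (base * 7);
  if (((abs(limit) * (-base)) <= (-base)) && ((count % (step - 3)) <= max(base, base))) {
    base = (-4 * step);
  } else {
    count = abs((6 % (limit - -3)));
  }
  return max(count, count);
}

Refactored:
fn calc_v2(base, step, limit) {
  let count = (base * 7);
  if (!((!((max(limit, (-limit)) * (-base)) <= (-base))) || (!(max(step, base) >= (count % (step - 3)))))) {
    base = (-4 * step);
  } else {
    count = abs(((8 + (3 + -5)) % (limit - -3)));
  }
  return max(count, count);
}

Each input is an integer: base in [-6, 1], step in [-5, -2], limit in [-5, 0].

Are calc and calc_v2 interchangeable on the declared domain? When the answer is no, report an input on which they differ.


These are not equivalent — on base=-6, step=-2, limit=-1 the outputs split (0 vs -42).
calc: count=-42, then (((abs(limit) * (-base)) <= (-base)) && ((count % (step - 3)) <= max(base, base))) is false, then count=0, then returns 0
calc_v2: count=-42, then (!((!((max(limit, (-limit)) * (-base)) <= (-base))) || (!(max(step, base) >= (count % (step - 3)))))) is true, then base=8, then returns -42
verdict: not equivalent; witness: base=-6, step=-2, limit=-1


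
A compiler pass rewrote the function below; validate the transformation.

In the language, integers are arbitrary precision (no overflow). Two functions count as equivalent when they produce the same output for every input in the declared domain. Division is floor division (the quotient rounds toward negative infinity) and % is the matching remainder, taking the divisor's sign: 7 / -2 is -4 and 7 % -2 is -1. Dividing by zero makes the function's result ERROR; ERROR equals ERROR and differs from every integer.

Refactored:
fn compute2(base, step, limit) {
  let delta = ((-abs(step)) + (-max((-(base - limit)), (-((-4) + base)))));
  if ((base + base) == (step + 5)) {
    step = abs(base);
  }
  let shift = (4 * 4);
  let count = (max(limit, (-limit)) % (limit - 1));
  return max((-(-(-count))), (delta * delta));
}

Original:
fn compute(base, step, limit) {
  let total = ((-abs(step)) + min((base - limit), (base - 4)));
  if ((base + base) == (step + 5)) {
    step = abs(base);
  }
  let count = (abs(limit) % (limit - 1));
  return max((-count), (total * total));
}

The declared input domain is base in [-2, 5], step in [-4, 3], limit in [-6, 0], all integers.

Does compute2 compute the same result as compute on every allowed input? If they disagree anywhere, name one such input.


Comparing the listings, the differences include: local variable names differ; and constant usage differs; and arithmetic usage differs; and statement counts differ; and min/max/abs usage differs.
As a probe, take base=1, step=-4, limit=-3: compute runs total := -7 | ((base + base) == (step + 5)): false | count := -1 | result 49; compute2 runs delta := -7 | ((base + base) == (step + 5)): false | shift := 16 | count := -1 | result 49; both end at 49.
Sweeping the whole domain (448 inputs) finds no disagreement.
verdict: equivalent


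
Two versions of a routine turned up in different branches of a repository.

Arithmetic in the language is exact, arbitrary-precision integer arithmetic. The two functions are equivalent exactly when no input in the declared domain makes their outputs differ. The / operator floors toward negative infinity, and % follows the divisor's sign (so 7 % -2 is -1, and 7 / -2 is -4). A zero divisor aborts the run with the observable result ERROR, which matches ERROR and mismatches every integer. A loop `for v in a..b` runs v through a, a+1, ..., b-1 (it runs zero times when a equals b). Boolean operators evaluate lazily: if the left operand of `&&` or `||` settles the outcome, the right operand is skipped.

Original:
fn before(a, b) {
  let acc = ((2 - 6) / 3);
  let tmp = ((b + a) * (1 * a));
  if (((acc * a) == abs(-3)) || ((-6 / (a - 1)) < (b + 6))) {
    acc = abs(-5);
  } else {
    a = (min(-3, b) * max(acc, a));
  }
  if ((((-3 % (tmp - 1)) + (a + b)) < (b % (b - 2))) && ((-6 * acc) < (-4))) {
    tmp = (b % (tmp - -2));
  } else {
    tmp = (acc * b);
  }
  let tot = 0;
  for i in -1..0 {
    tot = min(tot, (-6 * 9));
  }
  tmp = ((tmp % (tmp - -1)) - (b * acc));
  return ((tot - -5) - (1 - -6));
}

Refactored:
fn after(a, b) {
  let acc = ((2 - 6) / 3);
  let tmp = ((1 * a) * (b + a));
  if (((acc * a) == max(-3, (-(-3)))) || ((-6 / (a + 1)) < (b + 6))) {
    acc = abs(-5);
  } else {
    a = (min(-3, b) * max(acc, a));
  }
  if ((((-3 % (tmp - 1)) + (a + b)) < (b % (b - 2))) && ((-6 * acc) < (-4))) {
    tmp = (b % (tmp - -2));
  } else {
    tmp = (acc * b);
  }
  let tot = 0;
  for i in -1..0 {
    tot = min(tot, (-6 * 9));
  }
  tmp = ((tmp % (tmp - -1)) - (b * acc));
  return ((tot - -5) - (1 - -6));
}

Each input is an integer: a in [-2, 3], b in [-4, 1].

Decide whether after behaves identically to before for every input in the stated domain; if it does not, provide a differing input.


Consider the input a=-1, b=-4.
before: acc=-2, then tmp=5, then (((acc * a) == abs(-3)) || ((-6 / (a - 1)) < (b + 6))) is false, then a=4, then ((((-3 % (tmp - 1)) + (a + b)) < (b % (b - 2))) && ((-6 * acc) < (-4))) is false, then tmp=8, then tot=0, then (i=-1), then tot=-54, then tmp=0, then returns -56
after: acc=-2, then tmp=5, then a zero divisor aborts: ERROR
-56 != ERROR, so the rewrite changes behavior.
verdict: not equivalent; witness: a=-1, b=-4


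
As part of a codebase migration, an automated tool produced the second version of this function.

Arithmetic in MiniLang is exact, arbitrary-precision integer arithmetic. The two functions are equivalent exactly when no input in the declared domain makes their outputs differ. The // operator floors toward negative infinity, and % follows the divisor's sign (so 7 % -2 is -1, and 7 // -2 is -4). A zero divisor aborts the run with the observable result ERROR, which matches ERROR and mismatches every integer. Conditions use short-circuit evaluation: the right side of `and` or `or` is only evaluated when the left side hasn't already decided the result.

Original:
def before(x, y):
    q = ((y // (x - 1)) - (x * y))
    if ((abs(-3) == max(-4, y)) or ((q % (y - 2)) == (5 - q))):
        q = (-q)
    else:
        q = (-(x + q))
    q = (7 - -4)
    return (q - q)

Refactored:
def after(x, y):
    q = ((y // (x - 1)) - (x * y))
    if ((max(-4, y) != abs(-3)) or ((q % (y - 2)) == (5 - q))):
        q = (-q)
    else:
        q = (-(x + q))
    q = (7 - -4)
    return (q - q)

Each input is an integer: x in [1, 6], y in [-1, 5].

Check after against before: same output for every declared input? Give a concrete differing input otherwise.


Not equivalent: x=2, y=2 separates them (ERROR vs 0).
before: q = -2; division by zero -> ERROR
after: q = -2; ((max(-4, y) != abs(-3)) or ((q % (y - 2)) == (5 - q))) -> true; q = 2; q = 11; return 0
verdict: not equivalent; witness: x=2, y=2


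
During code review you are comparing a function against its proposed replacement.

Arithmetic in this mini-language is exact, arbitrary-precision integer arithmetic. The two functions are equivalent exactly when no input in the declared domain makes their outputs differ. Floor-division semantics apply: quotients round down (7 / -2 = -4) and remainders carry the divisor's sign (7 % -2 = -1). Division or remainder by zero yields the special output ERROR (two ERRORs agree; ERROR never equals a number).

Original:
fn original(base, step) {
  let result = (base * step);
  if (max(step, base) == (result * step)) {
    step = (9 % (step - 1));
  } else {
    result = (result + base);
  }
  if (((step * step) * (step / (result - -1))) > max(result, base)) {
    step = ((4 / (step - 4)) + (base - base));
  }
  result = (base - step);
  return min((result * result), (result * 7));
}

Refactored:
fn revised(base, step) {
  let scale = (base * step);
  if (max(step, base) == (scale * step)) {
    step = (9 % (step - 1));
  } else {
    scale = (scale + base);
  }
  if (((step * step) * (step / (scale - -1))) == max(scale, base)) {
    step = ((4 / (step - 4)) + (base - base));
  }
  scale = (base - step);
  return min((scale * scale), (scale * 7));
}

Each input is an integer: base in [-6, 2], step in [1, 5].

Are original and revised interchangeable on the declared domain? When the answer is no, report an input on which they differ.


Not equivalent: base=-6, step=1 separates them (-28 vs -49).
original: result becomes -6; next (max(step, base) == (result * step)) evaluates to false; next result becomes -12; next (((step * step) * (step / (result - -1))) > max(result, base)) evaluates to true; next step becomes -2; next result becomes -4; next final value -28
revised: scale becomes -6; next (max(step, base) == (scale * step)) evaluates to false; next scale becomes -12; next (((step * step) * (step / (scale - -1))) == max(scale, base)) evaluates to false; next scale becomes -7; next final value -49
verdict: not equivalent; witness: base=-6, step=1


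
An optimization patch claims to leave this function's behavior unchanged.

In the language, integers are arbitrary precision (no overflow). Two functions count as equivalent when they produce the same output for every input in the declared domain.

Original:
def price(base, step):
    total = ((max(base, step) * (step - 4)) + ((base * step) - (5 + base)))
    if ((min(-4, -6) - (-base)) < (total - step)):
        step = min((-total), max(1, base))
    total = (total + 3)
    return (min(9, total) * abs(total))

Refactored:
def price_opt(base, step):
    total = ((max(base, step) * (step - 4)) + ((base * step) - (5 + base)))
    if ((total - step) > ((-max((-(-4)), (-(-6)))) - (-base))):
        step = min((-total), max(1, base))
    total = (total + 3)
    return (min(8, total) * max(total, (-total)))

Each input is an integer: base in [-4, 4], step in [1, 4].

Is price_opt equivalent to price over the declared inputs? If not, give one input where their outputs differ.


Evaluate both at base=4, step=4.
price: total = 7; ((min(-4, -6) - (-base)) < (total - step)) -> true; step = -7; total = 10; return 90
price_opt: total = 7; ((total - step) > ((-max((-(-4)), (-(-6)))) - (-base))) -> true; step = -7; total = 10; return 80
90 != 80, so the rewrite changes behavior.
verdict: not equivalent; witness: base=4, step=4


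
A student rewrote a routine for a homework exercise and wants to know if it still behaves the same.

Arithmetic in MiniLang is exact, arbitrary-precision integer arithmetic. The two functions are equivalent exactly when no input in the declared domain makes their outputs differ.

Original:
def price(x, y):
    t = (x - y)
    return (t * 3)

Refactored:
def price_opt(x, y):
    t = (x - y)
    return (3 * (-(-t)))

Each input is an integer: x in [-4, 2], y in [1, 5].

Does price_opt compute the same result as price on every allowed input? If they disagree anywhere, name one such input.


Behavior is preserved: although same computation, different form, the outputs never diverge.
Tracing x=-3, y=3: price: t=-6, then returns -18 | price_opt: t=-6, then returns -18 — matching result -18.
Every one of the 35 inputs gives matching results.
verdict: equivalent


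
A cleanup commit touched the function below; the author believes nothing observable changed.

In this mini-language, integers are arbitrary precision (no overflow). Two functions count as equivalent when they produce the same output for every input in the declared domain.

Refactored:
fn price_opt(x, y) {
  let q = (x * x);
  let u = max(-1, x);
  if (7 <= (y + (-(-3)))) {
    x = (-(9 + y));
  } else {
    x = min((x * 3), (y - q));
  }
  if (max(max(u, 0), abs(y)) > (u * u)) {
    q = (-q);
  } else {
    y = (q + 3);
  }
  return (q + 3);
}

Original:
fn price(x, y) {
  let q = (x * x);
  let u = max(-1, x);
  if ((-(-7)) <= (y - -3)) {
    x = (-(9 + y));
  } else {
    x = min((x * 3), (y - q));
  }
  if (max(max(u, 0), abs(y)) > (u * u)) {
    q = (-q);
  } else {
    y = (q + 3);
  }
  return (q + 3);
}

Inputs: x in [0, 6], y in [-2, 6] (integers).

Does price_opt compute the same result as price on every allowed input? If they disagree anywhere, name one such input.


Equivalent — the differences include arithmetic usage differs, yet no declared input distinguishes the two.
Tracing x=1, y=-2: price: q=1, then u=1, then ((-(-7)) <= (y - -3)) is false, then x=-3, then (max(max(u, 0), abs(y)) > (u * u)) is true, then q=-1, then returns 2 | price_opt: q=1, then u=1, then (7 <= (y + (-(-3)))) is false, then x=-3, then (max(max(u, 0), abs(y)) > (u * u)) is true, then q=-1, then returns 2 — matching result 2.
Every one of the 63 inputs gives matching results.
verdict: equivalent


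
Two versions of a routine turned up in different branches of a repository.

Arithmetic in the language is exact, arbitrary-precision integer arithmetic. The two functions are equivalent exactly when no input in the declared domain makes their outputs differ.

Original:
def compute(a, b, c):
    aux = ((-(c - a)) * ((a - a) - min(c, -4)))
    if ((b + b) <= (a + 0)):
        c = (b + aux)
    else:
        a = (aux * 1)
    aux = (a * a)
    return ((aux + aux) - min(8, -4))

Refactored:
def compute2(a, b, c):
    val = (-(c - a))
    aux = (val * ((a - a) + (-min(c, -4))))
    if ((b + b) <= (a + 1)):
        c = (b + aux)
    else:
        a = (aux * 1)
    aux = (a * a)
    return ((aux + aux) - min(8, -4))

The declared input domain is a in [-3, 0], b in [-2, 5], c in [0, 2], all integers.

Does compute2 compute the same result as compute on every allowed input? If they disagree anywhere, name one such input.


At a=-3, b=-1, c=0: compute gives 292, compute2 gives 22.
verdict: not equivalent; witness: a=-3, b=-1, c=0


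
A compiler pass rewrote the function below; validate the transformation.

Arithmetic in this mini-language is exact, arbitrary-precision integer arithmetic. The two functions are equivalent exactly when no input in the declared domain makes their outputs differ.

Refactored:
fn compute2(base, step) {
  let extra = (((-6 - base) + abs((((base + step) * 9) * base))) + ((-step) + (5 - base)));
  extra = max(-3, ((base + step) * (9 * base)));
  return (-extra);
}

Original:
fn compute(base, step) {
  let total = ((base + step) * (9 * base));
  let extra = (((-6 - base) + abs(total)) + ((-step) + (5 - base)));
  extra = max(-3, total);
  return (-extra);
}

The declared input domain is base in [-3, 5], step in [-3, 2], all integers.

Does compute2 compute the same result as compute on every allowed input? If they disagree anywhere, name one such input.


The two are interchangeable: constant usage differs, arithmetic usage differs, statement counts differ, local variable names differ, and every declared input agrees.
Spot check at base=-2, step=-2 — compute: total = 72; extra = 77; extra = 72; return -72. compute2: extra = 77; extra = 72; return -72. Both give -72.
Every one of the 54 inputs gives matching results.
verdict: equivalent


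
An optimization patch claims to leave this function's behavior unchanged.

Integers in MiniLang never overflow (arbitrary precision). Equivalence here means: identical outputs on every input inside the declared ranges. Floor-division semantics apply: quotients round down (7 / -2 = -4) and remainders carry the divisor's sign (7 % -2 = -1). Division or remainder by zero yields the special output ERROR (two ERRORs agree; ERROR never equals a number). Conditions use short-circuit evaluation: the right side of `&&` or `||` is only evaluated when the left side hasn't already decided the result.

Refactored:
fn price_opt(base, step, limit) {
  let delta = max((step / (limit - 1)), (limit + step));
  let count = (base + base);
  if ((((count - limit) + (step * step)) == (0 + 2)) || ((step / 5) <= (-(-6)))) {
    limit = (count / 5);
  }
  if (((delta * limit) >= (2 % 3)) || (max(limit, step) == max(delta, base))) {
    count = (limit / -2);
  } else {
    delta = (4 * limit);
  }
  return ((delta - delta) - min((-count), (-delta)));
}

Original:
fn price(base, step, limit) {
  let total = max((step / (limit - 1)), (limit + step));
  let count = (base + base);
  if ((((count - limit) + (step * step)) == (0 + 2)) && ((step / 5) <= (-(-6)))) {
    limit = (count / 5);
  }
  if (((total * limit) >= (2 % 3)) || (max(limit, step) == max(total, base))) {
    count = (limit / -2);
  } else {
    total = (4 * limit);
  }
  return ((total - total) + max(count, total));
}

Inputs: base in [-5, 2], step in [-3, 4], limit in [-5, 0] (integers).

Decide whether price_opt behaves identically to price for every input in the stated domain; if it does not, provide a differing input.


Consider the input base=-5, step=-3, limit=-5.
price: total=0, then count=-10, then ((((count - limit) + (step * step)) == (0 + 2)) && ((step / 5) <= (-(-6)))) is false, then (((total * limit) >= (2 % 3)) || (max(limit, step) == max(total, base))) is false, then total=-20, then returns -10
price_opt: delta=0, then count=-10, then ((((count - limit) + (step * step)) == (0 + 2)) || ((step / 5) <= (-(-6)))) is true, then limit=-2, then (((delta * limit) >= (2 % 3)) || (max(limit, step) == max(delta, base))) is false, then delta=-8, then returns -8
-10 != -8, so the rewrite changes behavior.
verdict: not equivalent; witness: base=-5, step=-3, limit=-5


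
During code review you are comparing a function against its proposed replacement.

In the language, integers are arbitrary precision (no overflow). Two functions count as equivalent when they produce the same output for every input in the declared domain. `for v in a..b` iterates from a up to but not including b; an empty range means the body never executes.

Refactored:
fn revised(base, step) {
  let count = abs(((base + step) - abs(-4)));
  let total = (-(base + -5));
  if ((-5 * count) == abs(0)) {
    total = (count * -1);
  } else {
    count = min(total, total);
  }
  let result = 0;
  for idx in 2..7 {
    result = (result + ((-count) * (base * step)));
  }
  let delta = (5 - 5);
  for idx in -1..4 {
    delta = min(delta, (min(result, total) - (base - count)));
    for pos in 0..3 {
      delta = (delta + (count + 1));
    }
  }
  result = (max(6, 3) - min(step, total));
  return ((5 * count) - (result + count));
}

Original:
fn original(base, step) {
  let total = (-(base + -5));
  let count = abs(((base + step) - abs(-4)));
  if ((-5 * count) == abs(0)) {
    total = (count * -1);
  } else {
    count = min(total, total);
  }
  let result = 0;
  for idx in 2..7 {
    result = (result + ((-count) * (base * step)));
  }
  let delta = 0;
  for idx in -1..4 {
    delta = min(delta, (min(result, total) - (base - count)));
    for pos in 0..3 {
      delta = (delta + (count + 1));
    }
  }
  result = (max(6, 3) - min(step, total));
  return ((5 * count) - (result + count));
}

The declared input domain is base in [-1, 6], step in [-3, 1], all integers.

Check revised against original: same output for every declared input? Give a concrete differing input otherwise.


Reading the diff, among the changes: arithmetic usage differs, constant usage differs.
Tracing base=0, step=1: original: total becomes 5; next count becomes 3; next ((-5 * count) == abs(0)) evaluates to false; next count becomes 5; next result becomes 0; next at idx=2:; next result becomes 0; next at idx=3:; next result becomes 0; next at idx=4:; next result becomes 0; next at idx=5:; next result becomes 0; next at idx=6:; next result becomes 0; next delta becomes 0; next at idx=-1:; next delta becomes 0; next at pos=0:; next delta becomes 6; next at pos=1:; next delta becomes 12; next at pos=2:; next delta becomes 18; next at idx=0:; next delta becomes 5; next at pos=0:; next delta becomes 11; next at pos=1:; next delta becomes 17; next at pos=2:; next delta becomes 23; next at idx=1:; next delta becomes 5; next at pos=0:; next delta becomes 11; next at pos=1:; next delta becomes 17; next at pos=2:; next delta becomes 23; next at idx=2:; next delta becomes 5; next at pos=0:; next delta becomes 11; next at pos=1:; next delta becomes 17; next at pos=2:; next delta becomes 23; next at idx=3:; next delta becomes 5; next at pos=0:; next delta becomes 11; next at pos=1:; next delta becomes 17; next at pos=2:; next delta becomes 23; next result becomes 5; next final value 15 | revised: count becomes 3; next total becomes 5; next ((-5 * count) == abs(0)) evaluates to false; next count becomes 5; next result becomes 0; next at idx=2:; next result becomes 0; next at idx=3:; next result becomes 0; next at idx=4:; next result becomes 0; next at idx=5:; next result becomes 0; next at idx=6:; next result becomes 0; next delta becomes 0; next at idx=-1:; next delta becomes 0; next at pos=0:; next delta becomes 6; next at pos=1:; next delta becomes 12; next at pos=2:; next delta becomes 18; next at idx=0:; next delta becomes 5; next at pos=0:; next delta becomes 11; next at pos=1:; next delta becomes 17; next at pos=2:; next delta becomes 23; next at idx=1:; next delta becomes 5; next at pos=0:; next delta becomes 11; next at pos=1:; next delta becomes 17; next at pos=2:; next delta becomes 23; next at idx=2:; next delta becomes 5; next at pos=0:; next delta becomes 11; next at pos=1:; next delta becomes 17; next at pos=2:; next delta becomes 23; next at idx=3:; next delta becomes 5; next at pos=0:; next delta becomes 11; next at pos=1:; next delta becomes 17; next at pos=2:; next delta becomes 23; next result becomes 5; next final value 15 — matching result 15.
Sweeping the whole domain (40 inputs) finds no disagreement.
verdict: equivalent


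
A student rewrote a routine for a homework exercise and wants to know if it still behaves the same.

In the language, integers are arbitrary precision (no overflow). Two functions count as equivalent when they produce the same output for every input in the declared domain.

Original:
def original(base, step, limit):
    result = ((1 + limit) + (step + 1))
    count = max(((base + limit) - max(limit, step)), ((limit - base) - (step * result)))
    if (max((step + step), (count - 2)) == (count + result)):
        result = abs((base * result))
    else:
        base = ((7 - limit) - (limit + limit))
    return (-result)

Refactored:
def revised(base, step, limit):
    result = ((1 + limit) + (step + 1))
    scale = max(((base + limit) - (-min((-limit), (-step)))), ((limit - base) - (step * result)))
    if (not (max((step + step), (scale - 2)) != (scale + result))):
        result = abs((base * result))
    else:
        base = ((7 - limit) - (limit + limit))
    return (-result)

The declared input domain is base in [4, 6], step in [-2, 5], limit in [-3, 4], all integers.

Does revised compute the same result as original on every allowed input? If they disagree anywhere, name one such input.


Behavior is preserved: although min/max/abs usage differs; boolean connective usage differs; comparison usage differs; local variable names differ, the outputs never diverge.
Tracing base=6, step=-1, limit=1: original: result := 2 | count := 6 | (max((step + step), (count - 2)) == (count + result)): false | base := 4 | result -2 | revised: result := 2 | scale := 6 | (not (max((step + step), (scale - 2)) != (scale + result))): false | base := 4 | result -2 — matching result -2.
Checked all 192 inputs in the declared domain: the outputs agree on every one.
verdict: equivalent
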